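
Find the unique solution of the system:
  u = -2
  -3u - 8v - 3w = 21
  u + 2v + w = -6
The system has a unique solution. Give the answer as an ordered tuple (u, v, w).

(-2, -3/2, -1)

Form the augmented matrix and row-reduce:
  [  1   0   0  |  -2 ]
  [ -3  -8  -3  |  21 ]
  [  1   2   1  |  -6 ]
R2 := R2 + 3·R1
  [ 1   0   0  |  -2 ]
  [ 0  -8  -3  |  15 ]
  [ 1   2   1  |  -6 ]
R3 := R3 − R1
  [ 1   0   0  |  -2 ]
  [ 0  -8  -3  |  15 ]
  [ 0   2   1  |  -4 ]
R2 := -1/8·R2
  [ 1  0    0  |     -2 ]
  [ 0  1  3/8  |  -15/8 ]
  [ 0  2    1  |     -4 ]
R3 := R3 − 2·R2
  [ 1  0    0  |     -2 ]
  [ 0  1  3/8  |  -15/8 ]
  [ 0  0  1/4  |   -1/4 ]
R3 := 4·R3
  [ 1  0    0  |     -2 ]
  [ 0  1  3/8  |  -15/8 ]
  [ 0  0    1  |     -1 ]
R2 := R2 − 3/8·R3
  [ 1  0  0  |    -2 ]
  [ 0  1  0  |  -3/2 ]
  [ 0  0  1  |    -1 ]
Reading off the last column: u = -2, v = -3/2, w = -1.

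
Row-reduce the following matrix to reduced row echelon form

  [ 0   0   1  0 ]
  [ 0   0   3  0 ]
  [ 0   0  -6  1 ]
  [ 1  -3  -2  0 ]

[[1, -3, 0, 0], [0, 0, 1, 0], [0, 0, 0, 1], [0, 0, 0, 0]]

Swap R1 and R4.
Multiply R2 by 1/3.
Add 6 times R2 to R3.
Subtract R2 from R4.
Add 2 times R2 to R1.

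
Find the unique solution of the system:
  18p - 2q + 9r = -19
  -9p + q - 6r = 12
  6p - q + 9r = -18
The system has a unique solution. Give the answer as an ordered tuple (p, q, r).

Form the augmented matrix and row-reduce:
  [ 18  -2   9  |  -19 ]
  [ -9   1  -6  |   12 ]
  [  6  -1   9  |  -18 ]
ρ1 → 1/18·ρ1
  [  1  -1/9  1/2  |  -19/18 ]
  [ -9     1   -6  |      12 ]
  [  6    -1    9  |     -18 ]
ρ2 → ρ2 + 9·ρ1
  [ 1  -1/9   1/2  |  -19/18 ]
  [ 0     0  -3/2  |     5/2 ]
  [ 6    -1     9  |     -18 ]
ρ3 → ρ3 − 6·ρ1
  [ 1  -1/9   1/2  |  -19/18 ]
  [ 0     0  -3/2  |     5/2 ]
  [ 0  -1/3     6  |   -35/3 ]
ρ2 ↔ ρ3
  [ 1  -1/9   1/2  |  -19/18 ]
  [ 0  -1/3     6  |   -35/3 ]
  [ 0     0  -3/2  |     5/2 ]
ρ2 → -3·ρ2
  [ 1  -1/9   1/2  |  -19/18 ]
  [ 0     1   -18  |      35 ]
  [ 0     0  -3/2  |     5/2 ]
ρ3 → -2/3·ρ3
  [ 1  -1/9  1/2  |  -19/18 ]
  [ 0     1  -18  |      35 ]
  [ 0     0    1  |    -5/3 ]
ρ2 → ρ2 + 18·ρ3
  [ 1  -1/9  1/2  |  -19/18 ]
  [ 0     1    0  |       5 ]
  [ 0     0    1  |    -5/3 ]
ρ1 → ρ1 − 1/2·ρ3
  [ 1  -1/9  0  |  -2/9 ]
  [ 0     1  0  |     5 ]
  [ 0     0  1  |  -5/3 ]
ρ1 → ρ1 + 1/9·ρ2
  [ 1  0  0  |   1/3 ]
  [ 0  1  0  |     5 ]
  [ 0  0  1  |  -5/3 ]
Reading off the last column: p = 1/3, q = 5, r = -5/3.

(1/3, 5, -5/3)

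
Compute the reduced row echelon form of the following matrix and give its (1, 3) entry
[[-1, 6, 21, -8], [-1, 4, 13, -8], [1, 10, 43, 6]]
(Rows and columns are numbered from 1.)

3

Multiply ρ1 by -1.
  [  1  -6  -21   8 ]
  [ -1   4   13  -8 ]
  [  1  10   43   6 ]
Add ρ1 to ρ2.
  [ 1  -6  -21  8 ]
  [ 0  -2   -8  0 ]
  [ 1  10   43  6 ]
Subtract ρ1 from ρ3.
  [ 1  -6  -21   8 ]
  [ 0  -2   -8   0 ]
  [ 0  16   64  -2 ]
Multiply ρ2 by -1/2.
  [ 1  -6  -21   8 ]
  [ 0   1    4   0 ]
  [ 0  16   64  -2 ]
Subtract 16 times ρ2 from ρ3.
  [ 1  -6  -21   8 ]
  [ 0   1    4   0 ]
  [ 0   0    0  -2 ]
Multiply ρ3 by -1/2.
  [ 1  -6  -21  8 ]
  [ 0   1    4  0 ]
  [ 0   0    0  1 ]
Subtract 8 times ρ3 from ρ1.
  [ 1  -6  -21  0 ]
  [ 0   1    4  0 ]
  [ 0   0    0  1 ]
Add 6 times ρ2 to ρ1.
  [ 1  0  3  0 ]
  [ 0  1  4  0 ]
  [ 0  0  0  1 ]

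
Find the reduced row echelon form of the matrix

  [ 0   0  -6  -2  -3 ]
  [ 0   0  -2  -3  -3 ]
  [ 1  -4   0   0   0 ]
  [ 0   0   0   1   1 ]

[[1, -4, 0, 0, 0], [0, 0, 1, 0, 0], [0, 0, 0, 1, 0], [0, 0, 0, 0, 1]]

Swap R1 and R3.
  [ 1  -4   0   0   0 ]
  [ 0   0  -2  -3  -3 ]
  [ 0   0  -6  -2  -3 ]
  [ 0   0   0   1   1 ]
Multiply R2 by -1/2.
  [ 1  -4   0    0    0 ]
  [ 0   0   1  3/2  3/2 ]
  [ 0   0  -6   -2   -3 ]
  [ 0   0   0    1    1 ]
Add 6 times R2 to R3.
  [ 1  -4  0    0    0 ]
  [ 0   0  1  3/2  3/2 ]
  [ 0   0  0    7    6 ]
  [ 0   0  0    1    1 ]
Multiply R3 by 1/7.
  [ 1  -4  0    0    0 ]
  [ 0   0  1  3/2  3/2 ]
  [ 0   0  0    1  6/7 ]
  [ 0   0  0    1    1 ]
Subtract R3 from R4.
  [ 1  -4  0    0    0 ]
  [ 0   0  1  3/2  3/2 ]
  [ 0   0  0    1  6/7 ]
  [ 0   0  0    0  1/7 ]
Multiply R4 by 7.
  [ 1  -4  0    0    0 ]
  [ 0   0  1  3/2  3/2 ]
  [ 0   0  0    1  6/7 ]
  [ 0   0  0    0    1 ]
Subtract 6/7 times R4 from R3.
  [ 1  -4  0    0    0 ]
  [ 0   0  1  3/2  3/2 ]
  [ 0   0  0    1    0 ]
  [ 0   0  0    0    1 ]
Subtract 3/2 times R4 from R2.
  [ 1  -4  0    0  0 ]
  [ 0   0  1  3/2  0 ]
  [ 0   0  0    1  0 ]
  [ 0   0  0    0  1 ]
Subtract 3/2 times R3 from R2.
  [ 1  -4  0  0  0 ]
  [ 0   0  1  0  0 ]
  [ 0   0  0  1  0 ]
  [ 0   0  0  0  1 ]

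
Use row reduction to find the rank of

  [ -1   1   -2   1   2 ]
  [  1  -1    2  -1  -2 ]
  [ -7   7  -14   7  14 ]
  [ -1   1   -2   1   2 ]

rank = 1

r1 ← -1·r1
  [  1  -1    2  -1  -2 ]
  [  1  -1    2  -1  -2 ]
  [ -7   7  -14   7  14 ]
  [ -1   1   -2   1   2 ]
r2 ← r2 − r1
  [  1  -1    2  -1  -2 ]
  [  0   0    0   0   0 ]
  [ -7   7  -14   7  14 ]
  [ -1   1   -2   1   2 ]
r3 ← r3 + 7·r1
  [  1  -1   2  -1  -2 ]
  [  0   0   0   0   0 ]
  [  0   0   0   0   0 ]
  [ -1   1  -2   1   2 ]
r4 ← r4 + r1
  [ 1  -1  2  -1  -2 ]
  [ 0   0  0   0   0 ]
  [ 0   0  0   0   0 ]
  [ 0   0  0   0   0 ]
The reduced form has 1 nonzero row.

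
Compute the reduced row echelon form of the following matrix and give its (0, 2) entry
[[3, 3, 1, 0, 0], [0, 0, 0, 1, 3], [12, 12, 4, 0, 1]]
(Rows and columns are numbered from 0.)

R1 ← 1/3·R1
  [  1   1  1/3  0  0 ]
  [  0   0    0  1  3 ]
  [ 12  12    4  0  1 ]
R3 ← R3 − 12·R1
  [ 1  1  1/3  0  0 ]
  [ 0  0    0  1  3 ]
  [ 0  0    0  0  1 ]
R2 ← R2 − 3·R3
  [ 1  1  1/3  0  0 ]
  [ 0  0    0  1  0 ]
  [ 0  0    0  0  1 ]

1/3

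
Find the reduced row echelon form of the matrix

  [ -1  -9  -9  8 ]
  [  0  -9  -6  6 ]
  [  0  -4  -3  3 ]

[[1, 0, 0, 1], [0, 1, 0, 0], [0, 0, 1, -1]]

r1 → -1·r1
  [ 1   9   9  -8 ]
  [ 0  -9  -6   6 ]
  [ 0  -4  -3   3 ]
r2 → -1/9·r2
  [ 1   9    9    -8 ]
  [ 0   1  2/3  -2/3 ]
  [ 0  -4   -3     3 ]
r3 → r3 + 4·r2
  [ 1  9     9    -8 ]
  [ 0  1   2/3  -2/3 ]
  [ 0  0  -1/3   1/3 ]
r3 → -3·r3
  [ 1  9    9    -8 ]
  [ 0  1  2/3  -2/3 ]
  [ 0  0    1    -1 ]
r2 → r2 − 2/3·r3
  [ 1  9  9  -8 ]
  [ 0  1  0   0 ]
  [ 0  0  1  -1 ]
r1 → r1 − 9·r3
  [ 1  9  0   1 ]
  [ 0  1  0   0 ]
  [ 0  0  1  -1 ]
r1 → r1 − 9·r2
  [ 1  0  0   1 ]
  [ 0  1  0   0 ]
  [ 0  0  1  -1 ]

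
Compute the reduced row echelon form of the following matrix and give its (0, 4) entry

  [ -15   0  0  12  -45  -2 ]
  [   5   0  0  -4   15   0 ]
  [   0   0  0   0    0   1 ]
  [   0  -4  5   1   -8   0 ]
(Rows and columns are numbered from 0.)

3

R1 -> -1/15·R1
  [ 1   0  0  -4/5   3  2/15 ]
  [ 5   0  0    -4  15     0 ]
  [ 0   0  0     0   0     1 ]
  [ 0  -4  5     1  -8     0 ]
R2 -> R2 − 5·R1
  [ 1   0  0  -4/5   3  2/15 ]
  [ 0   0  0     0   0  -2/3 ]
  [ 0   0  0     0   0     1 ]
  [ 0  -4  5     1  -8     0 ]
R2 <-> R4
  [ 1   0  0  -4/5   3  2/15 ]
  [ 0  -4  5     1  -8     0 ]
  [ 0   0  0     0   0     1 ]
  [ 0   0  0     0   0  -2/3 ]
R2 -> -1/4·R2
  [ 1  0     0  -4/5  3  2/15 ]
  [ 0  1  -5/4  -1/4  2     0 ]
  [ 0  0     0     0  0     1 ]
  [ 0  0     0     0  0  -2/3 ]
R4 -> R4 + 2/3·R3
  [ 1  0     0  -4/5  3  2/15 ]
  [ 0  1  -5/4  -1/4  2     0 ]
  [ 0  0     0     0  0     1 ]
  [ 0  0     0     0  0     0 ]
R1 -> R1 − 2/15·R3
  [ 1  0     0  -4/5  3  0 ]
  [ 0  1  -5/4  -1/4  2  0 ]
  [ 0  0     0     0  0  1 ]
  [ 0  0     0     0  0  0 ]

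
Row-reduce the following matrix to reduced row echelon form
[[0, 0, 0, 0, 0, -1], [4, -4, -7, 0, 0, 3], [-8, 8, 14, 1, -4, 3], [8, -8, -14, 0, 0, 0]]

[[1, -1, -7/4, 0, 0, 0], [0, 0, 0, 1, -4, 0], [0, 0, 0, 0, 0, 1], [0, 0, 0, 0, 0, 0]]

R1 ↔ R2
  [  4  -4   -7  0   0   3 ]
  [  0   0    0  0   0  -1 ]
  [ -8   8   14  1  -4   3 ]
  [  8  -8  -14  0   0   0 ]
R1 ← 1/4·R1
  [  1  -1  -7/4  0   0  3/4 ]
  [  0   0     0  0   0   -1 ]
  [ -8   8    14  1  -4    3 ]
  [  8  -8   -14  0   0    0 ]
R3 ← R3 + 8·R1
  [ 1  -1  -7/4  0   0  3/4 ]
  [ 0   0     0  0   0   -1 ]
  [ 0   0     0  1  -4    9 ]
  [ 8  -8   -14  0   0    0 ]
R4 ← R4 − 8·R1
  [ 1  -1  -7/4  0   0  3/4 ]
  [ 0   0     0  0   0   -1 ]
  [ 0   0     0  1  -4    9 ]
  [ 0   0     0  0   0   -6 ]
R2 ↔ R3
  [ 1  -1  -7/4  0   0  3/4 ]
  [ 0   0     0  1  -4    9 ]
  [ 0   0     0  0   0   -1 ]
  [ 0   0     0  0   0   -6 ]
R3 ← -1·R3
  [ 1  -1  -7/4  0   0  3/4 ]
  [ 0   0     0  1  -4    9 ]
  [ 0   0     0  0   0    1 ]
  [ 0   0     0  0   0   -6 ]
R4 ← R4 + 6·R3
  [ 1  -1  -7/4  0   0  3/4 ]
  [ 0   0     0  1  -4    9 ]
  [ 0   0     0  0   0    1 ]
  [ 0   0     0  0   0    0 ]
R2 ← R2 − 9·R3
  [ 1  -1  -7/4  0   0  3/4 ]
  [ 0   0     0  1  -4    0 ]
  [ 0   0     0  0   0    1 ]
  [ 0   0     0  0   0    0 ]
R1 ← R1 − 3/4·R3
  [ 1  -1  -7/4  0   0  0 ]
  [ 0   0     0  1  -4  0 ]
  [ 0   0     0  0   0  1 ]
  [ 0   0     0  0   0  0 ]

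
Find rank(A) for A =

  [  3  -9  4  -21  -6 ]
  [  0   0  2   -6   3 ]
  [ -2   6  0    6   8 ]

R1 → 1/3·R1
  [  1  -3  4/3  -7  -2 ]
  [  0   0    2  -6   3 ]
  [ -2   6    0   6   8 ]
R3 → R3 + 2·R1
  [ 1  -3  4/3  -7  -2 ]
  [ 0   0    2  -6   3 ]
  [ 0   0  8/3  -8   4 ]
R2 → 1/2·R2
  [ 1  -3  4/3  -7   -2 ]
  [ 0   0    1  -3  3/2 ]
  [ 0   0  8/3  -8    4 ]
R3 → R3 − 8/3·R2
  [ 1  -3  4/3  -7   -2 ]
  [ 0   0    1  -3  3/2 ]
  [ 0   0    0   0    0 ]
R1 → R1 − 4/3·R2
  [ 1  -3  0  -3   -4 ]
  [ 0   0  1  -3  3/2 ]
  [ 0   0  0   0    0 ]
The reduced form has 2 nonzero rows.

rank = 2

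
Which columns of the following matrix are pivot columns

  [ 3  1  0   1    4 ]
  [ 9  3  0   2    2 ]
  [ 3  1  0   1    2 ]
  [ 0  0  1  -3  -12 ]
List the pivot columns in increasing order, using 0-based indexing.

Multiply R1 by 1/3.
  [ 1  1/3  0  1/3  4/3 ]
  [ 9    3  0    2    2 ]
  [ 3    1  0    1    2 ]
  [ 0    0  1   -3  -12 ]
Subtract 9 times R1 from R2.
  [ 1  1/3  0  1/3  4/3 ]
  [ 0    0  0   -1  -10 ]
  [ 3    1  0    1    2 ]
  [ 0    0  1   -3  -12 ]
Subtract 3 times R1 from R3.
  [ 1  1/3  0  1/3  4/3 ]
  [ 0    0  0   -1  -10 ]
  [ 0    0  0    0   -2 ]
  [ 0    0  1   -3  -12 ]
Swap R2 and R4.
  [ 1  1/3  0  1/3  4/3 ]
  [ 0    0  1   -3  -12 ]
  [ 0    0  0    0   -2 ]
  [ 0    0  0   -1  -10 ]
Swap R3 and R4.
  [ 1  1/3  0  1/3  4/3 ]
  [ 0    0  1   -3  -12 ]
  [ 0    0  0   -1  -10 ]
  [ 0    0  0    0   -2 ]
Multiply R3 by -1.
  [ 1  1/3  0  1/3  4/3 ]
  [ 0    0  1   -3  -12 ]
  [ 0    0  0    1   10 ]
  [ 0    0  0    0   -2 ]
Multiply R4 by -1/2.
  [ 1  1/3  0  1/3  4/3 ]
  [ 0    0  1   -3  -12 ]
  [ 0    0  0    1   10 ]
  [ 0    0  0    0    1 ]
Subtract 10 times R4 from R3.
  [ 1  1/3  0  1/3  4/3 ]
  [ 0    0  1   -3  -12 ]
  [ 0    0  0    1    0 ]
  [ 0    0  0    0    1 ]
Add 12 times R4 to R2.
  [ 1  1/3  0  1/3  4/3 ]
  [ 0    0  1   -3    0 ]
  [ 0    0  0    1    0 ]
  [ 0    0  0    0    1 ]
Subtract 4/3 times R4 from R1.
  [ 1  1/3  0  1/3  0 ]
  [ 0    0  1   -3  0 ]
  [ 0    0  0    1  0 ]
  [ 0    0  0    0  1 ]
Add 3 times R3 to R2.
  [ 1  1/3  0  1/3  0 ]
  [ 0    0  1    0  0 ]
  [ 0    0  0    1  0 ]
  [ 0    0  0    0  1 ]
Subtract 1/3 times R3 from R1.
  [ 1  1/3  0  0  0 ]
  [ 0    0  1  0  0 ]
  [ 0    0  0  1  0 ]
  [ 0    0  0  0  1 ]
Pivot columns are the columns containing a leading 1.

0, 2, 3, 4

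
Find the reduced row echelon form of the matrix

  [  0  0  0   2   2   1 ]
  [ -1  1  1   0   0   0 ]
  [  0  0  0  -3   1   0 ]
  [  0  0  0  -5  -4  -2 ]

R1 ↔ R2
R1 → -1·R1
R2 → 1/2·R2
R3 → R3 + 3·R2
R4 → R4 + 5·R2
R3 → 1/4·R3
R4 → R4 − R3
R4 → 8·R4
R3 → R3 − 3/8·R4
R2 → R2 − 1/2·R4
R2 → R2 − R3

[[1, -1, -1, 0, 0, 0], [0, 0, 0, 1, 0, 0], [0, 0, 0, 0, 1, 0], [0, 0, 0, 0, 0, 1]]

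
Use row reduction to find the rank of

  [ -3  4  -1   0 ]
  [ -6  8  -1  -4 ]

rank = 2

r1 -> -1/3·r1
  [  1  -4/3  1/3   0 ]
  [ -6     8   -1  -4 ]
r2 -> r2 + 6·r1
  [ 1  -4/3  1/3   0 ]
  [ 0     0    1  -4 ]
r1 -> r1 − 1/3·r2
  [ 1  -4/3  0  4/3 ]
  [ 0     0  1   -4 ]
The reduced form has 2 nonzero rows.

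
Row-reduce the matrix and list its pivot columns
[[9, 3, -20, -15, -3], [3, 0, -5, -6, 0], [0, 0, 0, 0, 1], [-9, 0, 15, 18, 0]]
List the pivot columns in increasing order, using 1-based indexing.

r1 → 1/9·r1
  [  1  1/3  -20/9  -5/3  -1/3 ]
  [  3    0     -5    -6     0 ]
  [  0    0      0     0     1 ]
  [ -9    0     15    18     0 ]
r2 → r2 − 3·r1
  [  1  1/3  -20/9  -5/3  -1/3 ]
  [  0   -1    5/3    -1     1 ]
  [  0    0      0     0     1 ]
  [ -9    0     15    18     0 ]
r4 → r4 + 9·r1
  [ 1  1/3  -20/9  -5/3  -1/3 ]
  [ 0   -1    5/3    -1     1 ]
  [ 0    0      0     0     1 ]
  [ 0    3     -5     3    -3 ]
r2 → -1·r2
  [ 1  1/3  -20/9  -5/3  -1/3 ]
  [ 0    1   -5/3     1    -1 ]
  [ 0    0      0     0     1 ]
  [ 0    3     -5     3    -3 ]
r4 → r4 − 3·r2
  [ 1  1/3  -20/9  -5/3  -1/3 ]
  [ 0    1   -5/3     1    -1 ]
  [ 0    0      0     0     1 ]
  [ 0    0      0     0     0 ]
r2 → r2 + r3
  [ 1  1/3  -20/9  -5/3  -1/3 ]
  [ 0    1   -5/3     1     0 ]
  [ 0    0      0     0     1 ]
  [ 0    0      0     0     0 ]
r1 → r1 + 1/3·r3
  [ 1  1/3  -20/9  -5/3  0 ]
  [ 0    1   -5/3     1  0 ]
  [ 0    0      0     0  1 ]
  [ 0    0      0     0  0 ]
r1 → r1 − 1/3·r2
  [ 1  0  -5/3  -2  0 ]
  [ 0  1  -5/3   1  0 ]
  [ 0  0     0   0  1 ]
  [ 0  0     0   0  0 ]
Pivot columns are the columns containing a leading 1.

1, 2, 5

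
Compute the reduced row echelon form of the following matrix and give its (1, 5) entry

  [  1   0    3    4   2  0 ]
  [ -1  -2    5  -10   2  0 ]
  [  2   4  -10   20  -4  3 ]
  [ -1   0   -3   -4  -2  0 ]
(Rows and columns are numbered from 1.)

r2 → r2 + r1
  [  1   0    3   4   2  0 ]
  [  0  -2    8  -6   4  0 ]
  [  2   4  -10  20  -4  3 ]
  [ -1   0   -3  -4  -2  0 ]
r3 → r3 − 2·r1
  [  1   0    3   4   2  0 ]
  [  0  -2    8  -6   4  0 ]
  [  0   4  -16  12  -8  3 ]
  [ -1   0   -3  -4  -2  0 ]
r4 → r4 + r1
  [ 1   0    3   4   2  0 ]
  [ 0  -2    8  -6   4  0 ]
  [ 0   4  -16  12  -8  3 ]
  [ 0   0    0   0   0  0 ]
r2 → -1/2·r2
  [ 1  0    3   4   2  0 ]
  [ 0  1   -4   3  -2  0 ]
  [ 0  4  -16  12  -8  3 ]
  [ 0  0    0   0   0  0 ]
r3 → r3 − 4·r2
  [ 1  0   3  4   2  0 ]
  [ 0  1  -4  3  -2  0 ]
  [ 0  0   0  0   0  3 ]
  [ 0  0   0  0   0  0 ]
r3 → 1/3·r3
  [ 1  0   3  4   2  0 ]
  [ 0  1  -4  3  -2  0 ]
  [ 0  0   0  0   0  1 ]
  [ 0  0   0  0   0  0 ]

2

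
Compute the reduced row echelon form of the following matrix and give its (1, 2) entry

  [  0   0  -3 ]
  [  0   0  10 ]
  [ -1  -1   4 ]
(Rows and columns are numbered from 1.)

1

R1 <=> R3
R1 → -1·R1
R2 → 1/10·R2
R3 → R3 + 3·R2
R1 → R1 + 4·R2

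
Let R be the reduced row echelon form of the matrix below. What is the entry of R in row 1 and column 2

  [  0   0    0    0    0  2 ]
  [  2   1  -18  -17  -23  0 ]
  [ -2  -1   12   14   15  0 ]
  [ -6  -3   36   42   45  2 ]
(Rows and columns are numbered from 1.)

1/2

r1 <=> r2
r1 → 1/2·r1
r3 → r3 + 2·r1
r4 → r4 + 6·r1
r2 <=> r3
r2 → -1/6·r2
r4 → r4 + 18·r2
r3 → 1/2·r3
r4 → r4 − 2·r3
r1 → r1 + 9·r2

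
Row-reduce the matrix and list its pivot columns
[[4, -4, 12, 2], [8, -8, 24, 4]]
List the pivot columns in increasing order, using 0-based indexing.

Multiply R1 by 1/4.
  [ 1  -1   3  1/2 ]
  [ 8  -8  24    4 ]
Subtract 8 times R1 from R2.
  [ 1  -1  3  1/2 ]
  [ 0   0  0    0 ]
Pivot columns are the columns containing a leading 1.

0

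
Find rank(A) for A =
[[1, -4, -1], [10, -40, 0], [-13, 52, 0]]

rank = 2

ρ2 → ρ2 − 10·ρ1
  [   1  -4  -1 ]
  [   0   0  10 ]
  [ -13  52   0 ]
ρ3 → ρ3 + 13·ρ1
  [ 1  -4   -1 ]
  [ 0   0   10 ]
  [ 0   0  -13 ]
ρ2 → 1/10·ρ2
  [ 1  -4   -1 ]
  [ 0   0    1 ]
  [ 0   0  -13 ]
ρ3 → ρ3 + 13·ρ2
  [ 1  -4  -1 ]
  [ 0   0   1 ]
  [ 0   0   0 ]
ρ1 → ρ1 + ρ2
  [ 1  -4  0 ]
  [ 0   0  1 ]
  [ 0   0  0 ]
The reduced form has 2 nonzero rows.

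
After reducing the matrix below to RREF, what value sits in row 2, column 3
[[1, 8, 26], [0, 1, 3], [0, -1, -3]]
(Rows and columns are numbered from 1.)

3

Add R2 to R3.
  [ 1  8  26 ]
  [ 0  1   3 ]
  [ 0  0   0 ]
Subtract 8 times R2 from R1.
  [ 1  0  2 ]
  [ 0  1  3 ]
  [ 0  0  0 ]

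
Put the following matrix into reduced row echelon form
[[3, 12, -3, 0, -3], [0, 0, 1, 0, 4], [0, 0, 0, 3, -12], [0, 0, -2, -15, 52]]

[[1, 4, 0, 0, 3], [0, 0, 1, 0, 4], [0, 0, 0, 1, -4], [0, 0, 0, 0, 0]]

R1 ← 1/3·R1
  [ 1  4  -1    0   -1 ]
  [ 0  0   1    0    4 ]
  [ 0  0   0    3  -12 ]
  [ 0  0  -2  -15   52 ]
R4 ← R4 + 2·R2
  [ 1  4  -1    0   -1 ]
  [ 0  0   1    0    4 ]
  [ 0  0   0    3  -12 ]
  [ 0  0   0  -15   60 ]
R3 ← 1/3·R3
  [ 1  4  -1    0  -1 ]
  [ 0  0   1    0   4 ]
  [ 0  0   0    1  -4 ]
  [ 0  0   0  -15  60 ]
R4 ← R4 + 15·R3
  [ 1  4  -1  0  -1 ]
  [ 0  0   1  0   4 ]
  [ 0  0   0  1  -4 ]
  [ 0  0   0  0   0 ]
R1 ← R1 + R2
  [ 1  4  0  0   3 ]
  [ 0  0  1  0   4 ]
  [ 0  0  0  1  -4 ]
  [ 0  0  0  0   0 ]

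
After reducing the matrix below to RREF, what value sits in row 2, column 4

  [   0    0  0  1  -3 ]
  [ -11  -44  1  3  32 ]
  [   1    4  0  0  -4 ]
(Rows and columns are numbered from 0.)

Swap r1 and r2.
Multiply r1 by -1/11.
Subtract r1 from r3.
Swap r2 and r3.
Multiply r2 by 11.
Subtract 3 times r3 from r2.
Add 3/11 times r3 to r1.
Add 1/11 times r2 to r1.

-3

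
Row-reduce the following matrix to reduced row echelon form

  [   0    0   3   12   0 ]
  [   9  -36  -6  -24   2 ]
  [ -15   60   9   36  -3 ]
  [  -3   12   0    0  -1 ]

R1 ↔ R2
R1 := 1/9·R1
R3 := R3 + 15·R1
R4 := R4 + 3·R1
R2 := 1/3·R2
R3 := R3 + R2
R4 := R4 + 2·R2
R3 := 3·R3
R4 := R4 + 1/3·R3
R1 := R1 − 2/9·R3
R1 := R1 + 2/3·R2

[[1, -4, 0, 0, 0], [0, 0, 1, 4, 0], [0, 0, 0, 0, 1], [0, 0, 0, 0, 0]]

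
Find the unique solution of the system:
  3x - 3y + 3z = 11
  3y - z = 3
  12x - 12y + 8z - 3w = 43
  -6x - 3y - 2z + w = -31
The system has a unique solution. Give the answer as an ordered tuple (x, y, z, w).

Form the augmented matrix and row-reduce:
  [  3   -3   3   0  |   11 ]
  [  0    3  -1   0  |    3 ]
  [ 12  -12   8  -3  |   43 ]
  [ -6   -3  -2   1  |  -31 ]
ρ1 := 1/3·ρ1
  [  1   -1   1   0  |  11/3 ]
  [  0    3  -1   0  |     3 ]
  [ 12  -12   8  -3  |    43 ]
  [ -6   -3  -2   1  |   -31 ]
ρ3 := ρ3 − 12·ρ1
  [  1  -1   1   0  |  11/3 ]
  [  0   3  -1   0  |     3 ]
  [  0   0  -4  -3  |    -1 ]
  [ -6  -3  -2   1  |   -31 ]
ρ4 := ρ4 + 6·ρ1
  [ 1  -1   1   0  |  11/3 ]
  [ 0   3  -1   0  |     3 ]
  [ 0   0  -4  -3  |    -1 ]
  [ 0  -9   4   1  |    -9 ]
ρ2 := 1/3·ρ2
  [ 1  -1     1   0  |  11/3 ]
  [ 0   1  -1/3   0  |     1 ]
  [ 0   0    -4  -3  |    -1 ]
  [ 0  -9     4   1  |    -9 ]
ρ4 := ρ4 + 9·ρ2
  [ 1  -1     1   0  |  11/3 ]
  [ 0   1  -1/3   0  |     1 ]
  [ 0   0    -4  -3  |    -1 ]
  [ 0   0     1   1  |     0 ]
ρ3 := -1/4·ρ3
  [ 1  -1     1    0  |  11/3 ]
  [ 0   1  -1/3    0  |     1 ]
  [ 0   0     1  3/4  |   1/4 ]
  [ 0   0     1    1  |     0 ]
ρ4 := ρ4 − ρ3
  [ 1  -1     1    0  |  11/3 ]
  [ 0   1  -1/3    0  |     1 ]
  [ 0   0     1  3/4  |   1/4 ]
  [ 0   0     0  1/4  |  -1/4 ]
ρ4 := 4·ρ4
  [ 1  -1     1    0  |  11/3 ]
  [ 0   1  -1/3    0  |     1 ]
  [ 0   0     1  3/4  |   1/4 ]
  [ 0   0     0    1  |    -1 ]
ρ3 := ρ3 − 3/4·ρ4
  [ 1  -1     1  0  |  11/3 ]
  [ 0   1  -1/3  0  |     1 ]
  [ 0   0     1  0  |     1 ]
  [ 0   0     0  1  |    -1 ]
ρ2 := ρ2 + 1/3·ρ3
  [ 1  -1  1  0  |  11/3 ]
  [ 0   1  0  0  |   4/3 ]
  [ 0   0  1  0  |     1 ]
  [ 0   0  0  1  |    -1 ]
ρ1 := ρ1 − ρ3
  [ 1  -1  0  0  |  8/3 ]
  [ 0   1  0  0  |  4/3 ]
  [ 0   0  1  0  |    1 ]
  [ 0   0  0  1  |   -1 ]
ρ1 := ρ1 + ρ2
  [ 1  0  0  0  |    4 ]
  [ 0  1  0  0  |  4/3 ]
  [ 0  0  1  0  |    1 ]
  [ 0  0  0  1  |   -1 ]
Reading off the last column: x = 4, y = 4/3, z = 1, w = -1.

(4, 4/3, 1, -1)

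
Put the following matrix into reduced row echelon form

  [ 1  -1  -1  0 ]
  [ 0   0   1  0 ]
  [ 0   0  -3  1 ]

[[1, -1, 0, 0], [0, 0, 1, 0], [0, 0, 0, 1]]

Add 3 times ρ2 to ρ3.
  [ 1  -1  -1  0 ]
  [ 0   0   1  0 ]
  [ 0   0   0  1 ]
Add ρ2 to ρ1.
  [ 1  -1  0  0 ]
  [ 0   0  1  0 ]
  [ 0   0  0  1 ]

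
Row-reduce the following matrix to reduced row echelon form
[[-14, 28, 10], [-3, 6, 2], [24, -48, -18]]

R1 ← -1/14·R1
  [  1   -2  -5/7 ]
  [ -3    6     2 ]
  [ 24  -48   -18 ]
R2 ← R2 + 3·R1
  [  1   -2  -5/7 ]
  [  0    0  -1/7 ]
  [ 24  -48   -18 ]
R3 ← R3 − 24·R1
  [ 1  -2  -5/7 ]
  [ 0   0  -1/7 ]
  [ 0   0  -6/7 ]
R2 ← -7·R2
  [ 1  -2  -5/7 ]
  [ 0   0     1 ]
  [ 0   0  -6/7 ]
R3 ← R3 + 6/7·R2
  [ 1  -2  -5/7 ]
  [ 0   0     1 ]
  [ 0   0     0 ]
R1 ← R1 + 5/7·R2
  [ 1  -2  0 ]
  [ 0   0  1 ]
  [ 0   0  0 ]

[[1, -2, 0], [0, 0, 1], [0, 0, 0]]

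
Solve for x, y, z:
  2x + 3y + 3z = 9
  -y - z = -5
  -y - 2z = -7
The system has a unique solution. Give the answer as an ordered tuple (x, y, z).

(-3, 3, 2)

Form the augmented matrix and row-reduce:
  [ 2   3   3  |   9 ]
  [ 0  -1  -1  |  -5 ]
  [ 0  -1  -2  |  -7 ]
ρ1 → 1/2·ρ1
  [ 1  3/2  3/2  |  9/2 ]
  [ 0   -1   -1  |   -5 ]
  [ 0   -1   -2  |   -7 ]
ρ2 → -1·ρ2
  [ 1  3/2  3/2  |  9/2 ]
  [ 0    1    1  |    5 ]
  [ 0   -1   -2  |   -7 ]
ρ3 → ρ3 + ρ2
  [ 1  3/2  3/2  |  9/2 ]
  [ 0    1    1  |    5 ]
  [ 0    0   -1  |   -2 ]
ρ3 → -1·ρ3
  [ 1  3/2  3/2  |  9/2 ]
  [ 0    1    1  |    5 ]
  [ 0    0    1  |    2 ]
ρ2 → ρ2 − ρ3
  [ 1  3/2  3/2  |  9/2 ]
  [ 0    1    0  |    3 ]
  [ 0    0    1  |    2 ]
ρ1 → ρ1 − 3/2·ρ3
  [ 1  3/2  0  |  3/2 ]
  [ 0    1  0  |    3 ]
  [ 0    0  1  |    2 ]
ρ1 → ρ1 − 3/2·ρ2
  [ 1  0  0  |  -3 ]
  [ 0  1  0  |   3 ]
  [ 0  0  1  |   2 ]
Reading off the last column: x = -3, y = 3, z = 2.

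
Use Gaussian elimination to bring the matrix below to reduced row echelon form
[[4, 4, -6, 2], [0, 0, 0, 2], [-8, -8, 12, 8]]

R1 -> 1/4·R1
  [  1   1  -3/2  1/2 ]
  [  0   0     0    2 ]
  [ -8  -8    12    8 ]
R3 -> R3 + 8·R1
  [ 1  1  -3/2  1/2 ]
  [ 0  0     0    2 ]
  [ 0  0     0   12 ]
R2 -> 1/2·R2
  [ 1  1  -3/2  1/2 ]
  [ 0  0     0    1 ]
  [ 0  0     0   12 ]
R3 -> R3 − 12·R2
  [ 1  1  -3/2  1/2 ]
  [ 0  0     0    1 ]
  [ 0  0     0    0 ]
R1 -> R1 − 1/2·R2
  [ 1  1  -3/2  0 ]
  [ 0  0     0  1 ]
  [ 0  0     0  0 ]

[[1, 1, -3/2, 0], [0, 0, 0, 1], [0, 0, 0, 0]]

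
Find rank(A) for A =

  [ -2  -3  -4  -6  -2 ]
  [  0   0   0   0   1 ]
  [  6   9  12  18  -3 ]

rank = 2

R1 ← -1/2·R1
  [ 1  3/2   2   3   1 ]
  [ 0    0   0   0   1 ]
  [ 6    9  12  18  -3 ]
R3 ← R3 − 6·R1
  [ 1  3/2  2  3   1 ]
  [ 0    0  0  0   1 ]
  [ 0    0  0  0  -9 ]
R3 ← R3 + 9·R2
  [ 1  3/2  2  3  1 ]
  [ 0    0  0  0  1 ]
  [ 0    0  0  0  0 ]
R1 ← R1 − R2
  [ 1  3/2  2  3  0 ]
  [ 0    0  0  0  1 ]
  [ 0    0  0  0  0 ]
The reduced form has 2 nonzero rows.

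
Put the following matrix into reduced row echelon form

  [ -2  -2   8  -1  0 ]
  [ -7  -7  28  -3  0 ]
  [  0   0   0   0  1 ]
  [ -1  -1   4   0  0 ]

[[1, 1, -4, 0, 0], [0, 0, 0, 1, 0], [0, 0, 0, 0, 1], [0, 0, 0, 0, 0]]

ρ1 ← -1/2·ρ1
  [  1   1  -4  1/2  0 ]
  [ -7  -7  28   -3  0 ]
  [  0   0   0    0  1 ]
  [ -1  -1   4    0  0 ]
ρ2 ← ρ2 + 7·ρ1
  [  1   1  -4  1/2  0 ]
  [  0   0   0  1/2  0 ]
  [  0   0   0    0  1 ]
  [ -1  -1   4    0  0 ]
ρ4 ← ρ4 + ρ1
  [ 1  1  -4  1/2  0 ]
  [ 0  0   0  1/2  0 ]
  [ 0  0   0    0  1 ]
  [ 0  0   0  1/2  0 ]
ρ2 ← 2·ρ2
  [ 1  1  -4  1/2  0 ]
  [ 0  0   0    1  0 ]
  [ 0  0   0    0  1 ]
  [ 0  0   0  1/2  0 ]
ρ4 ← ρ4 − 1/2·ρ2
  [ 1  1  -4  1/2  0 ]
  [ 0  0   0    1  0 ]
  [ 0  0   0    0  1 ]
  [ 0  0   0    0  0 ]
ρ1 ← ρ1 − 1/2·ρ2
  [ 1  1  -4  0  0 ]
  [ 0  0   0  1  0 ]
  [ 0  0   0  0  1 ]
  [ 0  0   0  0  0 ]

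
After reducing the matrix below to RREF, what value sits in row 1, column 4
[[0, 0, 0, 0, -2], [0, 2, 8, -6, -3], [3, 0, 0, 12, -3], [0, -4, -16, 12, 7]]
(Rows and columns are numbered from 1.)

4

ρ1 <-> ρ3
  [ 3   0    0  12  -3 ]
  [ 0   2    8  -6  -3 ]
  [ 0   0    0   0  -2 ]
  [ 0  -4  -16  12   7 ]
ρ1 -> 1/3·ρ1
  [ 1   0    0   4  -1 ]
  [ 0   2    8  -6  -3 ]
  [ 0   0    0   0  -2 ]
  [ 0  -4  -16  12   7 ]
ρ2 -> 1/2·ρ2
  [ 1   0    0   4    -1 ]
  [ 0   1    4  -3  -3/2 ]
  [ 0   0    0   0    -2 ]
  [ 0  -4  -16  12     7 ]
ρ4 -> ρ4 + 4·ρ2
  [ 1  0  0   4    -1 ]
  [ 0  1  4  -3  -3/2 ]
  [ 0  0  0   0    -2 ]
  [ 0  0  0   0     1 ]
ρ3 -> -1/2·ρ3
  [ 1  0  0   4    -1 ]
  [ 0  1  4  -3  -3/2 ]
  [ 0  0  0   0     1 ]
  [ 0  0  0   0     1 ]
ρ4 -> ρ4 − ρ3
  [ 1  0  0   4    -1 ]
  [ 0  1  4  -3  -3/2 ]
  [ 0  0  0   0     1 ]
  [ 0  0  0   0     0 ]
ρ2 -> ρ2 + 3/2·ρ3
  [ 1  0  0   4  -1 ]
  [ 0  1  4  -3   0 ]
  [ 0  0  0   0   1 ]
  [ 0  0  0   0   0 ]
ρ1 -> ρ1 + ρ3
  [ 1  0  0   4  0 ]
  [ 0  1  4  -3  0 ]
  [ 0  0  0   0  1 ]
  [ 0  0  0   0  0 ]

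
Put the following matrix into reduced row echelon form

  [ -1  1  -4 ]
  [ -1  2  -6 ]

r1 ← -1·r1
r2 ← r2 + r1
r1 ← r1 + r2

[[1, 0, 2], [0, 1, -2]]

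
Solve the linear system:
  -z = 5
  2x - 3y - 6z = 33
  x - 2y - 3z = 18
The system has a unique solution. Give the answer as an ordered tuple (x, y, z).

(-3, -3, -5)

Form the augmented matrix and row-reduce:
  [ 0   0  -1  |   5 ]
  [ 2  -3  -6  |  33 ]
  [ 1  -2  -3  |  18 ]
R1 ↔ R2
  [ 2  -3  -6  |  33 ]
  [ 0   0  -1  |   5 ]
  [ 1  -2  -3  |  18 ]
R1 ← 1/2·R1
  [ 1  -3/2  -3  |  33/2 ]
  [ 0     0  -1  |     5 ]
  [ 1    -2  -3  |    18 ]
R3 ← R3 − R1
  [ 1  -3/2  -3  |  33/2 ]
  [ 0     0  -1  |     5 ]
  [ 0  -1/2   0  |   3/2 ]
R2 ↔ R3
  [ 1  -3/2  -3  |  33/2 ]
  [ 0  -1/2   0  |   3/2 ]
  [ 0     0  -1  |     5 ]
R2 ← -2·R2
  [ 1  -3/2  -3  |  33/2 ]
  [ 0     1   0  |    -3 ]
  [ 0     0  -1  |     5 ]
R3 ← -1·R3
  [ 1  -3/2  -3  |  33/2 ]
  [ 0     1   0  |    -3 ]
  [ 0     0   1  |    -5 ]
R1 ← R1 + 3·R3
  [ 1  -3/2  0  |  3/2 ]
  [ 0     1  0  |   -3 ]
  [ 0     0  1  |   -5 ]
R1 ← R1 + 3/2·R2
  [ 1  0  0  |  -3 ]
  [ 0  1  0  |  -3 ]
  [ 0  0  1  |  -5 ]
Reading off the last column: x = -3, y = -3, z = -5.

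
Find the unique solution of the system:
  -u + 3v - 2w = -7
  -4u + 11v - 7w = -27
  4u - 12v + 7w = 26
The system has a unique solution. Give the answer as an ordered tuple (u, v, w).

Form the augmented matrix and row-reduce:
  [ -1    3  -2  |   -7 ]
  [ -4   11  -7  |  -27 ]
  [  4  -12   7  |   26 ]
r1 ← -1·r1
  [  1   -3   2  |    7 ]
  [ -4   11  -7  |  -27 ]
  [  4  -12   7  |   26 ]
r2 ← r2 + 4·r1
  [ 1   -3  2  |   7 ]
  [ 0   -1  1  |   1 ]
  [ 4  -12  7  |  26 ]
r3 ← r3 − 4·r1
  [ 1  -3   2  |   7 ]
  [ 0  -1   1  |   1 ]
  [ 0   0  -1  |  -2 ]
r2 ← -1·r2
  [ 1  -3   2  |   7 ]
  [ 0   1  -1  |  -1 ]
  [ 0   0  -1  |  -2 ]
r3 ← -1·r3
  [ 1  -3   2  |   7 ]
  [ 0   1  -1  |  -1 ]
  [ 0   0   1  |   2 ]
r2 ← r2 + r3
  [ 1  -3  2  |  7 ]
  [ 0   1  0  |  1 ]
  [ 0   0  1  |  2 ]
r1 ← r1 − 2·r3
  [ 1  -3  0  |  3 ]
  [ 0   1  0  |  1 ]
  [ 0   0  1  |  2 ]
r1 ← r1 + 3·r2
  [ 1  0  0  |  6 ]
  [ 0  1  0  |  1 ]
  [ 0  0  1  |  2 ]
Reading off the last column: u = 6, v = 1, w = 2.

(6, 1, 2)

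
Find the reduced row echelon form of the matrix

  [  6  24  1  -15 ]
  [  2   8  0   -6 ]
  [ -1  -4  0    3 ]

Multiply R1 by 1/6.
  [  1   4  1/6  -5/2 ]
  [  2   8    0    -6 ]
  [ -1  -4    0     3 ]
Subtract 2 times R1 from R2.
  [  1   4   1/6  -5/2 ]
  [  0   0  -1/3    -1 ]
  [ -1  -4     0     3 ]
Add R1 to R3.
  [ 1  4   1/6  -5/2 ]
  [ 0  0  -1/3    -1 ]
  [ 0  0   1/6   1/2 ]
Multiply R2 by -3.
  [ 1  4  1/6  -5/2 ]
  [ 0  0    1     3 ]
  [ 0  0  1/6   1/2 ]
Subtract 1/6 times R2 from R3.
  [ 1  4  1/6  -5/2 ]
  [ 0  0    1     3 ]
  [ 0  0    0     0 ]
Subtract 1/6 times R2 from R1.
  [ 1  4  0  -3 ]
  [ 0  0  1   3 ]
  [ 0  0  0   0 ]

[[1, 4, 0, -3], [0, 0, 1, 3], [0, 0, 0, 0]]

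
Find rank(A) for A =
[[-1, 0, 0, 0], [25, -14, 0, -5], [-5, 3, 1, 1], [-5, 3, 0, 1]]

rank = 4

ρ1 := -1·ρ1
ρ2 := ρ2 − 25·ρ1
ρ3 := ρ3 + 5·ρ1
ρ4 := ρ4 + 5·ρ1
ρ2 := -1/14·ρ2
ρ3 := ρ3 − 3·ρ2
ρ4 := ρ4 − 3·ρ2
ρ4 := -14·ρ4
ρ3 := ρ3 + 1/14·ρ4
ρ2 := ρ2 − 5/14·ρ4
The reduced form has 4 nonzero rows.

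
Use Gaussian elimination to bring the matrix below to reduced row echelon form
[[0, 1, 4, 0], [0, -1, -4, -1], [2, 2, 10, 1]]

[[1, 0, 1, 0], [0, 1, 4, 0], [0, 0, 0, 1]]

r1 <-> r3
  [ 2   2  10   1 ]
  [ 0  -1  -4  -1 ]
  [ 0   1   4   0 ]
r1 ← 1/2·r1
  [ 1   1   5  1/2 ]
  [ 0  -1  -4   -1 ]
  [ 0   1   4    0 ]
r2 ← -1·r2
  [ 1  1  5  1/2 ]
  [ 0  1  4    1 ]
  [ 0  1  4    0 ]
r3 ← r3 − r2
  [ 1  1  5  1/2 ]
  [ 0  1  4    1 ]
  [ 0  0  0   -1 ]
r3 ← -1·r3
  [ 1  1  5  1/2 ]
  [ 0  1  4    1 ]
  [ 0  0  0    1 ]
r2 ← r2 − r3
  [ 1  1  5  1/2 ]
  [ 0  1  4    0 ]
  [ 0  0  0    1 ]
r1 ← r1 − 1/2·r3
  [ 1  1  5  0 ]
  [ 0  1  4  0 ]
  [ 0  0  0  1 ]
r1 ← r1 − r2
  [ 1  0  1  0 ]
  [ 0  1  4  0 ]
  [ 0  0  0  1 ]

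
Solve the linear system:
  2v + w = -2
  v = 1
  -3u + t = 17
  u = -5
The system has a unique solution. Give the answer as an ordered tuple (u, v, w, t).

Form the augmented matrix and row-reduce:
  [  0  2  1  0  |  -2 ]
  [  0  1  0  0  |   1 ]
  [ -3  0  0  1  |  17 ]
  [  1  0  0  0  |  -5 ]
r1 ↔ r3
  [ -3  0  0  1  |  17 ]
  [  0  1  0  0  |   1 ]
  [  0  2  1  0  |  -2 ]
  [  1  0  0  0  |  -5 ]
r1 := -1/3·r1
  [ 1  0  0  -1/3  |  -17/3 ]
  [ 0  1  0     0  |      1 ]
  [ 0  2  1     0  |     -2 ]
  [ 1  0  0     0  |     -5 ]
r4 := r4 − r1
  [ 1  0  0  -1/3  |  -17/3 ]
  [ 0  1  0     0  |      1 ]
  [ 0  2  1     0  |     -2 ]
  [ 0  0  0   1/3  |    2/3 ]
r3 := r3 − 2·r2
  [ 1  0  0  -1/3  |  -17/3 ]
  [ 0  1  0     0  |      1 ]
  [ 0  0  1     0  |     -4 ]
  [ 0  0  0   1/3  |    2/3 ]
r4 := 3·r4
  [ 1  0  0  -1/3  |  -17/3 ]
  [ 0  1  0     0  |      1 ]
  [ 0  0  1     0  |     -4 ]
  [ 0  0  0     1  |      2 ]
r1 := r1 + 1/3·r4
  [ 1  0  0  0  |  -5 ]
  [ 0  1  0  0  |   1 ]
  [ 0  0  1  0  |  -4 ]
  [ 0  0  0  1  |   2 ]
Reading off the last column: u = -5, v = 1, w = -4, t = 2.

(-5, 1, -4, 2)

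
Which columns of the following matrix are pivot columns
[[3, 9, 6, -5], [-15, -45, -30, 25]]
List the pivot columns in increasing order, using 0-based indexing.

R1 → 1/3·R1
  [   1    3    2  -5/3 ]
  [ -15  -45  -30    25 ]
R2 → R2 + 15·R1
  [ 1  3  2  -5/3 ]
  [ 0  0  0     0 ]
Pivot columns are the columns containing a leading 1.

0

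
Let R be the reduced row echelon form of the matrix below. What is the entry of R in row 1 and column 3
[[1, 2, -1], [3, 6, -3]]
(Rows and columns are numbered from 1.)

-1

R2 → R2 − 3·R1
  [ 1  2  -1 ]
  [ 0  0   0 ]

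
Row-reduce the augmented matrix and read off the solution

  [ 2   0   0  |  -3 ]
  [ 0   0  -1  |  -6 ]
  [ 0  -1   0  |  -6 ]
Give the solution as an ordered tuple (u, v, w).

(-3/2, 6, 6)

ρ1 ← 1/2·ρ1
  [ 1   0   0  |  -3/2 ]
  [ 0   0  -1  |    -6 ]
  [ 0  -1   0  |    -6 ]
ρ2 ↔ ρ3
  [ 1   0   0  |  -3/2 ]
  [ 0  -1   0  |    -6 ]
  [ 0   0  -1  |    -6 ]
ρ2 ← -1·ρ2
  [ 1  0   0  |  -3/2 ]
  [ 0  1   0  |     6 ]
  [ 0  0  -1  |    -6 ]
ρ3 ← -1·ρ3
  [ 1  0  0  |  -3/2 ]
  [ 0  1  0  |     6 ]
  [ 0  0  1  |     6 ]
Reading off the last column: u = -3/2, v = 6, w = 6.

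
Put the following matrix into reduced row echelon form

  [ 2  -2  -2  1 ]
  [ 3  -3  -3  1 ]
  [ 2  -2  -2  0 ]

[[1, -1, -1, 0], [0, 0, 0, 1], [0, 0, 0, 0]]

R1 ← 1/2·R1
R2 ← R2 − 3·R1
R3 ← R3 − 2·R1
R2 ← -2·R2
R3 ← R3 + R2
R1 ← R1 − 1/2·R2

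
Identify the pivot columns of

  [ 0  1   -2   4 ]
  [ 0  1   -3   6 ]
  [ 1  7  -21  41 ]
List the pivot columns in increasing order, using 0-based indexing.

ρ1 <-> ρ3
  [ 1  7  -21  41 ]
  [ 0  1   -3   6 ]
  [ 0  1   -2   4 ]
ρ3 -> ρ3 − ρ2
  [ 1  7  -21  41 ]
  [ 0  1   -3   6 ]
  [ 0  0    1  -2 ]
ρ2 -> ρ2 + 3·ρ3
  [ 1  7  -21  41 ]
  [ 0  1    0   0 ]
  [ 0  0    1  -2 ]
ρ1 -> ρ1 + 21·ρ3
  [ 1  7  0  -1 ]
  [ 0  1  0   0 ]
  [ 0  0  1  -2 ]
ρ1 -> ρ1 − 7·ρ2
  [ 1  0  0  -1 ]
  [ 0  1  0   0 ]
  [ 0  0  1  -2 ]
Pivot columns are the columns containing a leading 1.

0, 1, 2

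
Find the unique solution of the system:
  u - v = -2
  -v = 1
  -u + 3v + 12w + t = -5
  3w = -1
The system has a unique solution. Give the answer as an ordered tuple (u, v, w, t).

Form the augmented matrix and row-reduce:
  [  1  -1   0  0  |  -2 ]
  [  0  -1   0  0  |   1 ]
  [ -1   3  12  1  |  -5 ]
  [  0   0   3  0  |  -1 ]
r3 ← r3 + r1
  [ 1  -1   0  0  |  -2 ]
  [ 0  -1   0  0  |   1 ]
  [ 0   2  12  1  |  -7 ]
  [ 0   0   3  0  |  -1 ]
r2 ← -1·r2
  [ 1  -1   0  0  |  -2 ]
  [ 0   1   0  0  |  -1 ]
  [ 0   2  12  1  |  -7 ]
  [ 0   0   3  0  |  -1 ]
r3 ← r3 − 2·r2
  [ 1  -1   0  0  |  -2 ]
  [ 0   1   0  0  |  -1 ]
  [ 0   0  12  1  |  -5 ]
  [ 0   0   3  0  |  -1 ]
r3 ← 1/12·r3
  [ 1  -1  0     0  |     -2 ]
  [ 0   1  0     0  |     -1 ]
  [ 0   0  1  1/12  |  -5/12 ]
  [ 0   0  3     0  |     -1 ]
r4 ← r4 − 3·r3
  [ 1  -1  0     0  |     -2 ]
  [ 0   1  0     0  |     -1 ]
  [ 0   0  1  1/12  |  -5/12 ]
  [ 0   0  0  -1/4  |    1/4 ]
r4 ← -4·r4
  [ 1  -1  0     0  |     -2 ]
  [ 0   1  0     0  |     -1 ]
  [ 0   0  1  1/12  |  -5/12 ]
  [ 0   0  0     1  |     -1 ]
r3 ← r3 − 1/12·r4
  [ 1  -1  0  0  |    -2 ]
  [ 0   1  0  0  |    -1 ]
  [ 0   0  1  0  |  -1/3 ]
  [ 0   0  0  1  |    -1 ]
r1 ← r1 + r2
  [ 1  0  0  0  |    -3 ]
  [ 0  1  0  0  |    -1 ]
  [ 0  0  1  0  |  -1/3 ]
  [ 0  0  0  1  |    -1 ]
Reading off the last column: u = -3, v = -1, w = -1/3, t = -1.

(-3, -1, -1/3, -1)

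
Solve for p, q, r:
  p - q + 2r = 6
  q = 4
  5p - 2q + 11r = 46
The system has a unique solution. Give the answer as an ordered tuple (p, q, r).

(2, 4, 4)

Form the augmented matrix and row-reduce:
  [ 1  -1   2  |   6 ]
  [ 0   1   0  |   4 ]
  [ 5  -2  11  |  46 ]
r3 → r3 − 5·r1
  [ 1  -1  2  |   6 ]
  [ 0   1  0  |   4 ]
  [ 0   3  1  |  16 ]
r3 → r3 − 3·r2
  [ 1  -1  2  |  6 ]
  [ 0   1  0  |  4 ]
  [ 0   0  1  |  4 ]
r1 → r1 − 2·r3
  [ 1  -1  0  |  -2 ]
  [ 0   1  0  |   4 ]
  [ 0   0  1  |   4 ]
r1 → r1 + r2
  [ 1  0  0  |  2 ]
  [ 0  1  0  |  4 ]
  [ 0  0  1  |  4 ]
Reading off the last column: p = 2, q = 4, r = 4.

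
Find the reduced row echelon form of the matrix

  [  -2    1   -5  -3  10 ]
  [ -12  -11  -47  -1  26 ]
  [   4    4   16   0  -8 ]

r1 -> -1/2·r1
r2 -> r2 + 12·r1
r3 -> r3 − 4·r1
r2 -> -1/17·r2
r3 -> r3 − 6·r2
r1 -> r1 + 1/2·r2

[[1, 0, 3, 1, -4], [0, 1, 1, -1, 2], [0, 0, 0, 0, 0]]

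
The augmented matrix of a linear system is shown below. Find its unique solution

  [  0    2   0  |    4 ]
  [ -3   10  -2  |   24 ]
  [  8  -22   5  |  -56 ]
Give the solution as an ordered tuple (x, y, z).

(-4, 2, 4)

R1 <-> R2
  [ -3   10  -2  |   24 ]
  [  0    2   0  |    4 ]
  [  8  -22   5  |  -56 ]
R1 := -1/3·R1
  [ 1  -10/3  2/3  |   -8 ]
  [ 0      2    0  |    4 ]
  [ 8    -22    5  |  -56 ]
R3 := R3 − 8·R1
  [ 1  -10/3   2/3  |  -8 ]
  [ 0      2     0  |   4 ]
  [ 0   14/3  -1/3  |   8 ]
R2 := 1/2·R2
  [ 1  -10/3   2/3  |  -8 ]
  [ 0      1     0  |   2 ]
  [ 0   14/3  -1/3  |   8 ]
R3 := R3 − 14/3·R2
  [ 1  -10/3   2/3  |    -8 ]
  [ 0      1     0  |     2 ]
  [ 0      0  -1/3  |  -4/3 ]
R3 := -3·R3
  [ 1  -10/3  2/3  |  -8 ]
  [ 0      1    0  |   2 ]
  [ 0      0    1  |   4 ]
R1 := R1 − 2/3·R3
  [ 1  -10/3  0  |  -32/3 ]
  [ 0      1  0  |      2 ]
  [ 0      0  1  |      4 ]
R1 := R1 + 10/3·R2
  [ 1  0  0  |  -4 ]
  [ 0  1  0  |   2 ]
  [ 0  0  1  |   4 ]
Reading off the last column: x = -4, y = 2, z = 4.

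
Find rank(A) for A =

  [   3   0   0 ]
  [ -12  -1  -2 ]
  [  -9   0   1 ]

ρ1 → 1/3·ρ1
  [   1   0   0 ]
  [ -12  -1  -2 ]
  [  -9   0   1 ]
ρ2 → ρ2 + 12·ρ1
  [  1   0   0 ]
  [  0  -1  -2 ]
  [ -9   0   1 ]
ρ3 → ρ3 + 9·ρ1
  [ 1   0   0 ]
  [ 0  -1  -2 ]
  [ 0   0   1 ]
ρ2 → -1·ρ2
  [ 1  0  0 ]
  [ 0  1  2 ]
  [ 0  0  1 ]
ρ2 → ρ2 − 2·ρ3
  [ 1  0  0 ]
  [ 0  1  0 ]
  [ 0  0  1 ]
The reduced form has 3 nonzero rows.

rank = 3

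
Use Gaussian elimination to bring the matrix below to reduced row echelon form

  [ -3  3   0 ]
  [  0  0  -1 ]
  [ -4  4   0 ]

R1 ← -1/3·R1
  [  1  -1   0 ]
  [  0   0  -1 ]
  [ -4   4   0 ]
R3 ← R3 + 4·R1
  [ 1  -1   0 ]
  [ 0   0  -1 ]
  [ 0   0   0 ]
R2 ← -1·R2
  [ 1  -1  0 ]
  [ 0   0  1 ]
  [ 0   0  0 ]

[[1, -1, 0], [0, 0, 1], [0, 0, 0]]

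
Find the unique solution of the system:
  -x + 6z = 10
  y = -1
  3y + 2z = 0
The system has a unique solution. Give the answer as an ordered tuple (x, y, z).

Form the augmented matrix and row-reduce:
  [ -1  0  6  |  10 ]
  [  0  1  0  |  -1 ]
  [  0  3  2  |   0 ]
R1 → -1·R1
  [ 1  0  -6  |  -10 ]
  [ 0  1   0  |   -1 ]
  [ 0  3   2  |    0 ]
R3 → R3 − 3·R2
  [ 1  0  -6  |  -10 ]
  [ 0  1   0  |   -1 ]
  [ 0  0   2  |    3 ]
R3 → 1/2·R3
  [ 1  0  -6  |  -10 ]
  [ 0  1   0  |   -1 ]
  [ 0  0   1  |  3/2 ]
R1 → R1 + 6·R3
  [ 1  0  0  |   -1 ]
  [ 0  1  0  |   -1 ]
  [ 0  0  1  |  3/2 ]
Reading off the last column: x = -1, y = -1, z = 3/2.

(-1, -1, 3/2)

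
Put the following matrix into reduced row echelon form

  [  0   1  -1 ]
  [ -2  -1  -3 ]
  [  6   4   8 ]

r1 ↔ r2
  [ -2  -1  -3 ]
  [  0   1  -1 ]
  [  6   4   8 ]
r1 → -1/2·r1
  [ 1  1/2  3/2 ]
  [ 0    1   -1 ]
  [ 6    4    8 ]
r3 → r3 − 6·r1
  [ 1  1/2  3/2 ]
  [ 0    1   -1 ]
  [ 0    1   -1 ]
r3 → r3 − r2
  [ 1  1/2  3/2 ]
  [ 0    1   -1 ]
  [ 0    0    0 ]
r1 → r1 − 1/2·r2
  [ 1  0   2 ]
  [ 0  1  -1 ]
  [ 0  0   0 ]

[[1, 0, 2], [0, 1, -1], [0, 0, 0]]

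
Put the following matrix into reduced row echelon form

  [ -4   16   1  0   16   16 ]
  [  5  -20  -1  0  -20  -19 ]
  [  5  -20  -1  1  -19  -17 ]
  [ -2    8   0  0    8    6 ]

R1 := -1/4·R1
  [  1   -4  -1/4  0   -4   -4 ]
  [  5  -20    -1  0  -20  -19 ]
  [  5  -20    -1  1  -19  -17 ]
  [ -2    8     0  0    8    6 ]
R2 := R2 − 5·R1
  [  1   -4  -1/4  0   -4   -4 ]
  [  0    0   1/4  0    0    1 ]
  [  5  -20    -1  1  -19  -17 ]
  [ -2    8     0  0    8    6 ]
R3 := R3 − 5·R1
  [  1  -4  -1/4  0  -4  -4 ]
  [  0   0   1/4  0   0   1 ]
  [  0   0   1/4  1   1   3 ]
  [ -2   8     0  0   8   6 ]
R4 := R4 + 2·R1
  [ 1  -4  -1/4  0  -4  -4 ]
  [ 0   0   1/4  0   0   1 ]
  [ 0   0   1/4  1   1   3 ]
  [ 0   0  -1/2  0   0  -2 ]
R2 := 4·R2
  [ 1  -4  -1/4  0  -4  -4 ]
  [ 0   0     1  0   0   4 ]
  [ 0   0   1/4  1   1   3 ]
  [ 0   0  -1/2  0   0  -2 ]
R3 := R3 − 1/4·R2
  [ 1  -4  -1/4  0  -4  -4 ]
  [ 0   0     1  0   0   4 ]
  [ 0   0     0  1   1   2 ]
  [ 0   0  -1/2  0   0  -2 ]
R4 := R4 + 1/2·R2
  [ 1  -4  -1/4  0  -4  -4 ]
  [ 0   0     1  0   0   4 ]
  [ 0   0     0  1   1   2 ]
  [ 0   0     0  0   0   0 ]
R1 := R1 + 1/4·R2
  [ 1  -4  0  0  -4  -3 ]
  [ 0   0  1  0   0   4 ]
  [ 0   0  0  1   1   2 ]
  [ 0   0  0  0   0   0 ]

[[1, -4, 0, 0, -4, -3], [0, 0, 1, 0, 0, 4], [0, 0, 0, 1, 1, 2], [0, 0, 0, 0, 0, 0]]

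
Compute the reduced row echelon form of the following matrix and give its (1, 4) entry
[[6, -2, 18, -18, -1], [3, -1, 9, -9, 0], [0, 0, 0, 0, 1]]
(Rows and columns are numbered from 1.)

-3

ρ1 := 1/6·ρ1
  [ 1  -1/3  3  -3  -1/6 ]
  [ 3    -1  9  -9     0 ]
  [ 0     0  0   0     1 ]
ρ2 := ρ2 − 3·ρ1
  [ 1  -1/3  3  -3  -1/6 ]
  [ 0     0  0   0   1/2 ]
  [ 0     0  0   0     1 ]
ρ2 := 2·ρ2
  [ 1  -1/3  3  -3  -1/6 ]
  [ 0     0  0   0     1 ]
  [ 0     0  0   0     1 ]
ρ3 := ρ3 − ρ2
  [ 1  -1/3  3  -3  -1/6 ]
  [ 0     0  0   0     1 ]
  [ 0     0  0   0     0 ]
ρ1 := ρ1 + 1/6·ρ2
  [ 1  -1/3  3  -3  0 ]
  [ 0     0  0   0  1 ]
  [ 0     0  0   0  0 ]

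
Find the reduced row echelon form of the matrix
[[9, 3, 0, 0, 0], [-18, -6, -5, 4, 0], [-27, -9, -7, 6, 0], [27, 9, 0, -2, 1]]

[[1, 1/3, 0, 0, 0], [0, 0, 1, 0, 0], [0, 0, 0, 1, 0], [0, 0, 0, 0, 1]]

R1 -> 1/9·R1
  [   1  1/3   0   0  0 ]
  [ -18   -6  -5   4  0 ]
  [ -27   -9  -7   6  0 ]
  [  27    9   0  -2  1 ]
R2 -> R2 + 18·R1
  [   1  1/3   0   0  0 ]
  [   0    0  -5   4  0 ]
  [ -27   -9  -7   6  0 ]
  [  27    9   0  -2  1 ]
R3 -> R3 + 27·R1
  [  1  1/3   0   0  0 ]
  [  0    0  -5   4  0 ]
  [  0    0  -7   6  0 ]
  [ 27    9   0  -2  1 ]
R4 -> R4 − 27·R1
  [ 1  1/3   0   0  0 ]
  [ 0    0  -5   4  0 ]
  [ 0    0  -7   6  0 ]
  [ 0    0   0  -2  1 ]
R2 -> -1/5·R2
  [ 1  1/3   0     0  0 ]
  [ 0    0   1  -4/5  0 ]
  [ 0    0  -7     6  0 ]
  [ 0    0   0    -2  1 ]
R3 -> R3 + 7·R2
  [ 1  1/3  0     0  0 ]
  [ 0    0  1  -4/5  0 ]
  [ 0    0  0   2/5  0 ]
  [ 0    0  0    -2  1 ]
R3 -> 5/2·R3
  [ 1  1/3  0     0  0 ]
  [ 0    0  1  -4/5  0 ]
  [ 0    0  0     1  0 ]
  [ 0    0  0    -2  1 ]
R4 -> R4 + 2·R3
  [ 1  1/3  0     0  0 ]
  [ 0    0  1  -4/5  0 ]
  [ 0    0  0     1  0 ]
  [ 0    0  0     0  1 ]
R2 -> R2 + 4/5·R3
  [ 1  1/3  0  0  0 ]
  [ 0    0  1  0  0 ]
  [ 0    0  0  1  0 ]
  [ 0    0  0  0  1 ]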